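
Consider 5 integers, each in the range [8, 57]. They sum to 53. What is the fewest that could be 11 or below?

2

Let j be the number exceeding 11. Then the total is ≥ 12·j + 8·(5 − j) = 40 + 4j.
So 4j ≤ 13 and j ≤ 3; hence at least 5 − 3 = 2 are ≤ 11.
Exactly 2 works: 2 values at 8 and 3 at 12 total 52; raise one of the low values by 1 (still ≤ 11) to hit 53.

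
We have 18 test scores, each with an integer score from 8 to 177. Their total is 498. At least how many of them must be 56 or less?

If only k of them are at most 56, the other 18 − k are at least 57, so the total is at least (18 − k)·57 + k·8.
This is ≤ 498, so (18 − k)·57 + 8k ≤ 498, which gives k ≥ 11.
Exactly 11 works: 11 values at 8 and 7 at 57 total 487; raise one of the low values by 11 (still ≤ 56) to hit 498.

11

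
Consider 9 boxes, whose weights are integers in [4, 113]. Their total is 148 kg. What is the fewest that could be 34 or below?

Let j be the number exceeding 34. Then the total is ≥ 35·j + 4·(9 − j) = 36 + 31j.
So 31j ≤ 112 and j ≤ 3; hence at least 9 − 3 = 6 are ≤ 34.
Exactly 6 works: 6 values at 4 and 3 at 35 total 129; raise one of the low values by 19 (still ≤ 34) to hit 148.

6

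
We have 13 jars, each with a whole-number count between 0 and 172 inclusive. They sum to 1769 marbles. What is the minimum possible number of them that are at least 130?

Suppose at most 13 − j of them reach 130; then j values are ≤ 129 and the rest ≤ 172.
The total is then ≤ 129·j + 172·(13 − j) = 2236 − 43j. For this to be ≥ 1769 we need j ≤ 10, so at least 13 − 10 = 3 must reach 130.
Exactly 3 works: 3 values at 172 and 10 at 129 total 1806; lower one of the high values by 37 (still ≥ 130) to hit 1769.

3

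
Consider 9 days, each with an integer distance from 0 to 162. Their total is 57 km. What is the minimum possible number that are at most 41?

8

If only k of them are at most 41, the other 9 − k are at least 42, so the total is at least (9 − k)·42 + k·0.
This is ≤ 57, so (9 − k)·42 + 0k ≤ 57, which gives k ≥ 8.
Exactly 8 works: 8 values at 0 and 1 at 42 total 42; raise one of the low values by 15 (still ≤ 41) to hit 57.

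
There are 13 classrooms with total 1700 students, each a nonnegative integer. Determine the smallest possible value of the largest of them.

The 13 values sum to 1700, so their maximum is at least ⌈1700/13⌉ = 131.
Taking 3 copies of 130 and 10 copies of 131 gives exactly 1700, so 131 is attained.

131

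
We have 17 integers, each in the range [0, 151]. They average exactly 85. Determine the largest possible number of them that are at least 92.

15

The total is 17 × 85 = 1445.
If k of the values are ≥ 92, the total is ≥ 92k + 0(17 − k).
Setting 92k + 0(17 − k) ≤ 1445 gives 92k ≤ 1445, so k ≤ 15.
k = 15 is achieved by 15 values at 92 and 2 at 0, total 1380; add 65 to one value (staying below 92) to reach 1445.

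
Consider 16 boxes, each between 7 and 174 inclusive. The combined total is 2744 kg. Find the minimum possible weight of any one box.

134

Minimizing one value means maximizing the remaining 15.
The other 15 contribute at most 15 × 174 = 2610, leaving at least 2744 − 2610 = 134.
Since 134 ≥ 7, this is achievable: one at 134 and 15 at 174.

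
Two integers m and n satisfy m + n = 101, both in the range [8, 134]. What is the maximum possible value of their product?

2550

mn = m(101 − m) is maximized when m is as near 101/2 as the bounds allow.
Taking m = 50 and n = 51 (both in [8, 134]) gives mn = 2550.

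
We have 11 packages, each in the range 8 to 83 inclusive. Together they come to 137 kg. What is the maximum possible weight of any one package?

To make one package as large as possible, make the other 10 as small as possible.
The other 10 contribute at least 10 × 8 = 80, leaving at most 137 − 80 = 57.
Since 57 ≤ 83, this is achievable: one at 57 and 10 at 8.

57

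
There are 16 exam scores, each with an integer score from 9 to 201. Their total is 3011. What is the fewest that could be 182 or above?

6

Each value short of 182 is at most 181, costing at least 201 − 181 = 20 against the maximum total of 3216.
We can afford to lose at most 3216 − 3011 = 205, so at most ⌊205/20⌋ = 10 fall short, and at least 6 are ≥ 182.
Exactly 6 works: 6 values at 201 and 10 at 181 total 3016; lower one of the high values by 5 (still ≥ 182) to hit 3011.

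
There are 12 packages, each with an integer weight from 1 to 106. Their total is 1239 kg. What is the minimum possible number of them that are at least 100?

Suppose at most 12 − j of them reach 100; then j values are ≤ 99 and the rest ≤ 106.
The total is then ≤ 99·j + 106·(12 − j) = 1272 − 7j. For this to be ≥ 1239 we need j ≤ 4, so at least 12 − 4 = 8 must reach 100.
Exactly 8 works: 8 values at 106 and 4 at 99 total 1244; lower one of the high values by 5 (still ≥ 100) to hit 1239.

8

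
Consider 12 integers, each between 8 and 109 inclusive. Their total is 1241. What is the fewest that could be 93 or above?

Suppose at most 12 − j of them reach 93; then j values are ≤ 92 and the rest ≤ 109.
The total is then ≤ 92·j + 109·(12 − j) = 1308 − 17j. For this to be ≥ 1241 we need j ≤ 3, so at least 12 − 3 = 9 must reach 93.
Exactly 9 works: 9 values at 109 and 3 at 92 total 1257; lower one of the high values by 16 (still ≥ 93) to hit 1241.

9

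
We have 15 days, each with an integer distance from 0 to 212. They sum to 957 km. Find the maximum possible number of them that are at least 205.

4

With k values at 205 or above and the rest at least 0, the sum is at least 0 + 205k.
Since the sum is 957, we need 205k ≤ 957, i.e. k ≤ 4.
k = 4 is achieved by 4 values at 205 and 11 at 0, total 820; add 137 to one value (staying below 205) to reach 957.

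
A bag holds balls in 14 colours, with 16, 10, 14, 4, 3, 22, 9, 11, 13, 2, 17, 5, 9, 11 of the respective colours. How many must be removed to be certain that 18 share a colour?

In the worst case you take as many as possible of each colour without reaching 18: 16 + 10 + 14 + 4 + 3 + 17 + 9 + 11 + 13 + 2 + 17 + 5 + 9 + 11 = 141.
The next one must give 18 of some colour, so 141 + 1 = 142.

142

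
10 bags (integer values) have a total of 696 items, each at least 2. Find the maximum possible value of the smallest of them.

The average is 696/10 < 70, so some value is ≤ 69.
Equality holds with 4 values of 69 and 6 values of 70.

69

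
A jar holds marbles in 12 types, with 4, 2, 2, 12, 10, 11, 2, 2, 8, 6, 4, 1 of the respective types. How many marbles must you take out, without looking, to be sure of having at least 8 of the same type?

In the worst case you take as many as possible of each type without reaching 8: 4 + 2 + 2 + 7 + 7 + 7 + 2 + 2 + 7 + 6 + 4 + 1 = 51.
The next one must give 8 of some type, so 51 + 1 = 52.

52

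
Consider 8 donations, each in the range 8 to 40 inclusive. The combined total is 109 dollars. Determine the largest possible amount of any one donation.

To make one donation as large as possible, make the other 7 as small as possible.
The other 7 contribute at least 7 × 8 = 56, leaving at most 109 − 56 = 53.
But each donation is capped at 40, so the maximum is 40.
Achievable: one at 40 and the other 7 totalling 69, which fits since 7 × 8 ≤ 69 ≤ 7 × 40.

40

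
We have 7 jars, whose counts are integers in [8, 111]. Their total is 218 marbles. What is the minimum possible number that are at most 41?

Each value above 41 is at least 42, contributing at least 42 − 8 = 34 above the floor 8.
The sum exceeds the floor total 56 by 162, so at most ⌊162/34⌋ = 4 exceed 41, and at least 3 are ≤ 41.
Exactly 3 works: 3 values at 8 and 4 at 42 total 192; raise one of the low values by 26 (still ≤ 41) to hit 218.

3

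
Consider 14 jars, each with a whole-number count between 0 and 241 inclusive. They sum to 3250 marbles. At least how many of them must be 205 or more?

Each value short of 205 is at most 204, costing at least 241 − 204 = 37 against the maximum total of 3374.
We can afford to lose at most 3374 − 3250 = 124, so at most ⌊124/37⌋ = 3 fall short, and at least 11 are ≥ 205.
Exactly 11 works: 11 values at 241 and 3 at 204 total 3263; lower one of the high values by 13 (still ≥ 205) to hit 3250.

11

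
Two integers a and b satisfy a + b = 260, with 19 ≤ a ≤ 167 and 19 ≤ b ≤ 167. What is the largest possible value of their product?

16900

For a fixed sum, the product ab is largest when a and b are as close as possible.
Taking a = 130 and b = 130 (both in [19, 167]) gives ab = 16900.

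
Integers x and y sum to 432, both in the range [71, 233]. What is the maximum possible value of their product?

46656

With x + y fixed, xy peaks when the two are closest together.
Taking x = 216 and y = 216 (both in [71, 233]) gives xy = 46656.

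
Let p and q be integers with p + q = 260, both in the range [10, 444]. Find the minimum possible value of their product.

2500

For a fixed sum, pq is smallest when p and q are as far apart as possible.
The extreme feasible split is p = 10, q = 250, giving pq = 2500.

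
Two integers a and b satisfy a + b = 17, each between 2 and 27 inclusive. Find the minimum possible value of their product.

For a fixed sum, ab is smallest when a and b are as far apart as possible.
The extreme feasible split is a = 2, b = 15, giving ab = 30.

30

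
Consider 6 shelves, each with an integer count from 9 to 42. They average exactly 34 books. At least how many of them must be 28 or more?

3

The total is 6 × 34 = 204.
Suppose at most 6 − j of them reach 28; then j values are ≤ 27 and the rest ≤ 42.
The total is then ≤ 27·j + 42·(6 − j) = 252 − 15j. For this to be ≥ 204 we need j ≤ 3, so at least 6 − 3 = 3 must reach 28.
Exactly 3 works: 3 values at 42 and 3 at 27 total 207; lower one of the high values by 3 (still ≥ 28) to hit 204.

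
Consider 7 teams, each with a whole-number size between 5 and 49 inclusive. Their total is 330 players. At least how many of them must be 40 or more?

6

Suppose at most 7 − j of them reach 40; then j values are ≤ 39 and the rest ≤ 49.
The total is then ≤ 39·j + 49·(7 − j) = 343 − 10j. For this to be ≥ 330 we need j ≤ 1, so at least 7 − 1 = 6 must reach 40.
Exactly 6 works: 6 values at 49 and 1 at 39 total 333; lower one of the high values by 3 (still ≥ 40) to hit 330.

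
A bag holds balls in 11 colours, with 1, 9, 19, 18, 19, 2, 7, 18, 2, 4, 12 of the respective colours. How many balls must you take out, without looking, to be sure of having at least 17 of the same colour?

102

In the worst case you take as many as possible of each colour without reaching 17: 1 + 9 + 16 + 16 + 16 + 2 + 7 + 16 + 2 + 4 + 12 = 101.
The next one must give 17 of some colour, so 101 + 1 = 102.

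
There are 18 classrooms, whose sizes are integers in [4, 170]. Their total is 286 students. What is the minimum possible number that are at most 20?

6

If only k of them are at most 20, the other 18 − k are at least 21, so the total is at least (18 − k)·21 + k·4.
This is ≤ 286, so (18 − k)·21 + 4k ≤ 286, which gives k ≥ 6.
Exactly 6 works: 6 values at 4 and 12 at 21 total 276; raise one of the low values by 10 (still ≤ 20) to hit 286.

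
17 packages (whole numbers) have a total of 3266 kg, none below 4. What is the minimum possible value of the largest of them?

The average is 3266/17 > 192, so not all 17 can be 192 or less; the largest is ≥ 193.
Equality holds with 2 values of 193 and 15 values of 192.

193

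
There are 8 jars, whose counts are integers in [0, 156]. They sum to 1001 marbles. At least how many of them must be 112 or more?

3

Suppose at most 8 − j of them reach 112; then j values are ≤ 111 and the rest ≤ 156.
The total is then ≤ 111·j + 156·(8 − j) = 1248 − 45j. For this to be ≥ 1001 we need j ≤ 5, so at least 8 − 5 = 3 must reach 112.
Exactly 3 works: 3 values at 156 and 5 at 111 total 1023; lower one of the high values by 22 (still ≥ 112) to hit 1001.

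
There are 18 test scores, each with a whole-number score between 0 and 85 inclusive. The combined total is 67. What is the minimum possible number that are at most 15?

If only k of them are at most 15, the other 18 − k are at least 16, so the total is at least (18 − k)·16 + k·0.
This is ≤ 67, so (18 − k)·16 + 0k ≤ 67, which gives k ≥ 14.
Exactly 14 works: 14 values at 0 and 4 at 16 total 64; raise one of the low values by 3 (still ≤ 15) to hit 67.

14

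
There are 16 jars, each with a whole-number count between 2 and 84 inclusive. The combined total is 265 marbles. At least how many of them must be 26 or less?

Each value above 26 is at least 27, contributing at least 27 − 2 = 25 above the floor 2.
The sum exceeds the floor total 32 by 233, so at most ⌊233/25⌋ = 9 exceed 26, and at least 7 are ≤ 26.
Exactly 7 works: 7 values at 2 and 9 at 27 total 257; raise one of the low values by 8 (still ≤ 26) to hit 265.

7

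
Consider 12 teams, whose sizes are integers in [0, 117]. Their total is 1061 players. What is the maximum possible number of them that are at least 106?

10

Suppose k of them are at least 106. Those contribute at least 106 each and the other 12 − k at least 0 each.
So the total is at least 106k + 0(12 − k) = 0 + 106k. This must be ≤ 1061, giving k ≤ 10.
k = 10 is achieved by 10 values at 106 and 2 at 0, total 1060; add 1 to one value (staying below 106) to reach 1061.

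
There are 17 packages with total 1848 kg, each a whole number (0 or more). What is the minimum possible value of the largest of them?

109

The 17 values sum to 1848, so their maximum is at least ⌈1848/17⌉ = 109.
Taking 5 copies of 108 and 12 copies of 109 gives exactly 1848, so 109 is attained.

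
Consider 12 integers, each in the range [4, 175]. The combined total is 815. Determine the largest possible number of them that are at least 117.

Suppose k of them are at least 117. Those contribute at least 117 each and the other 12 − k at least 4 each.
So the total is at least 117k + 4(12 − k) = 48 + 113k. This must be ≤ 815, giving k ≤ 6.
k = 6 is achieved by 6 values at 117 and 6 at 4, total 726; add 89 to one value (staying below 117) to reach 815.

6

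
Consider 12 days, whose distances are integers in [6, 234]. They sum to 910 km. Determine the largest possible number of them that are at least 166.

With k values at 166 or above and the rest at least 6, the sum is at least 72 + 160k.
Since the sum is 910, we need 160k ≤ 838, i.e. k ≤ 5.
k = 5 is achieved by 5 values at 166 and 7 at 6, total 872; add 38 to one value (staying below 166) to reach 910.

5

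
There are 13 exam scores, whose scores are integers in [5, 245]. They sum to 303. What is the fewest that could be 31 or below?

5

Let j be the number exceeding 31. Then the total is ≥ 32·j + 5·(13 − j) = 65 + 27j.
So 27j ≤ 238 and j ≤ 8; hence at least 13 − 8 = 5 are ≤ 31.
Exactly 5 works: 5 values at 5 and 8 at 32 total 281; raise one of the low values by 22 (still ≤ 31) to hit 303.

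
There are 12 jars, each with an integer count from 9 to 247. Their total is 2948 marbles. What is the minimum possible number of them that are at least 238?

Suppose at most 12 − j of them reach 238; then j values are ≤ 237 and the rest ≤ 247.
The total is then ≤ 237·j + 247·(12 − j) = 2964 − 10j. For this to be ≥ 2948 we need j ≤ 1, so at least 12 − 1 = 11 must reach 238.
Exactly 11 works: 11 values at 247 and 1 at 237 total 2954; lower one of the high values by 6 (still ≥ 238) to hit 2948.

11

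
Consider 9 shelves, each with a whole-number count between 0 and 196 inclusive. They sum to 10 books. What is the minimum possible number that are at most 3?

If only k of them are at most 3, the other 9 − k are at least 4, so the total is at least (9 − k)·4 + k·0.
This is ≤ 10, so (9 − k)·4 + 0k ≤ 10, which gives k ≥ 7.
Exactly 7 works: 7 values at 0 and 2 at 4 total 8; raise one of the low values by 2 (still ≤ 3) to hit 10.

7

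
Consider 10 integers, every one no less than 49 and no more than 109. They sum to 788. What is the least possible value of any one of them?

To make one integer as small as possible, make the other 9 as large as possible.
The other 9 can take up 9 × 109 = 981 ≥ 788 − 49, so one integer can sit at its floor of 49.
Achievable: one at 49 and the other 9 totalling 739, which fits since 9 × 49 ≤ 739 ≤ 9 × 109.

49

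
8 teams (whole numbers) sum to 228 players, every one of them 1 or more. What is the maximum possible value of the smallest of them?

The 8 values sum to 228, so their minimum is at most ⌊228/8⌋ = 28.
Taking 4 copies of 28 and 4 copies of 29 gives exactly 228, so 28 is attained.

28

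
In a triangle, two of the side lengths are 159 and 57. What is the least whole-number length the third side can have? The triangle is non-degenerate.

103

The third side must exceed |159 − 57| = 102.
The smallest integer above 102 is 103.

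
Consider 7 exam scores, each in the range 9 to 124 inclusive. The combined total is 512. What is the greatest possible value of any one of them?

Maximizing one value means minimizing the remaining 6.
The other 6 contribute at least 6 × 9 = 54, leaving at most 512 − 54 = 458.
But each score is capped at 124, so the maximum is 124.
Achievable: one at 124 and the other 6 totalling 388, which fits since 6 × 9 ≤ 388 ≤ 6 × 124.

124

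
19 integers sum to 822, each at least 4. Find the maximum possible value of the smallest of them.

The average is 822/19 < 44, so some value is ≤ 43.
Equality holds with 14 values of 43 and 5 values of 44.

43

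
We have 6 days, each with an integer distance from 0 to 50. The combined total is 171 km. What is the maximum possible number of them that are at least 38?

4

Suppose k of them are at least 38. Those contribute at least 38 each and the other 6 − k at least 0 each.
So the total is at least 38k + 0(6 − k) = 0 + 38k. This must be ≤ 171, giving k ≤ 4.
k = 4 is achieved by 4 values at 38 and 2 at 0, total 152; add 19 to one value (staying below 38) to reach 171.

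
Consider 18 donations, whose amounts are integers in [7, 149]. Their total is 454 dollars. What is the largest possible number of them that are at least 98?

Suppose k of them are at least 98. Those contribute at least 98 each and the other 18 − k at least 7 each.
So the total is at least 98k + 7(18 − k) = 126 + 91k. This must be ≤ 454, giving k ≤ 3.
k = 3 is achieved by 3 values at 98 and 15 at 7, total 399; add 55 to one value (staying below 98) to reach 454.

3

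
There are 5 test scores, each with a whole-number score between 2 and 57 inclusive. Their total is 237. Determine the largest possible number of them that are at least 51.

4

If k of the values are ≥ 51, the total is ≥ 51k + 2(5 − k).
Setting 51k + 2(5 − k) ≤ 237 gives 49k ≤ 227, so k ≤ 4.
k = 4 is achieved by 4 values at 51 and 1 at 2, total 206; add 31 to one value (staying below 51) to reach 237.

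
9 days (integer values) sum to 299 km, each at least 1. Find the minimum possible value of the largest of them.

The 9 values sum to 299, so their maximum is at least ⌈299/9⌉ = 34.
Equality holds with 2 values of 34 and 7 values of 33.

34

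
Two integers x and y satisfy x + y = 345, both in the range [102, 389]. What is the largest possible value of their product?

For a fixed sum, the product xy is largest when x and y are as close as possible.
Taking x = 172 and y = 173 (both in [102, 389]) gives xy = 29756.

29756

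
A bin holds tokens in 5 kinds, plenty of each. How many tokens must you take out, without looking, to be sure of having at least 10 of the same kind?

46

In the worst case you draw 9 of each of the 5 kinds: 5 × 9 = 45.
One more forces 10 of some kind, so 45 + 1 = 46.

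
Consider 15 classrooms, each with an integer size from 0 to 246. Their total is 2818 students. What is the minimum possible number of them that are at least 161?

5

If only k of them are at least 161, the other 15 − k are at most 160, so the total is at most k·246 + (15 − k)·160.
This must reach 2818, so k·246 + (15 − k)·160 ≥ 2818, giving k ≥ 5.
Exactly 5 works: 5 values at 246 and 10 at 160 total 2830; lower one of the high values by 12 (still ≥ 161) to hit 2818.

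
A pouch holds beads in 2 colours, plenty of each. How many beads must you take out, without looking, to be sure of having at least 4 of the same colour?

You could draw 3 of every colour without reaching 4 of any — 6 in all.
One more forces 4 of some colour, so 6 + 1 = 7.

7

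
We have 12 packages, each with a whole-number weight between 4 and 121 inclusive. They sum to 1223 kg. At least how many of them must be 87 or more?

6

Suppose at most 12 − j of them reach 87; then j values are ≤ 86 and the rest ≤ 121.
The total is then ≤ 86·j + 121·(12 − j) = 1452 − 35j. For this to be ≥ 1223 we need j ≤ 6, so at least 12 − 6 = 6 must reach 87.
Exactly 6 works: 6 values at 121 and 6 at 86 total 1242; lower one of the high values by 19 (still ≥ 87) to hit 1223.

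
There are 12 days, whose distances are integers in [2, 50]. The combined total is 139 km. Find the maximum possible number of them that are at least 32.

If k of the values are ≥ 32, the total is ≥ 32k + 2(12 − k).
Setting 32k + 2(12 − k) ≤ 139 gives 30k ≤ 115, so k ≤ 3.
k = 3 is achieved by 3 values at 32 and 9 at 2, total 114; add 25 to one value (staying below 32) to reach 139.

3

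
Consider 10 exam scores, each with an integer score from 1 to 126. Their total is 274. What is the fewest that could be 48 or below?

5

Each value above 48 is at least 49, contributing at least 49 − 1 = 48 above the floor 1.
The sum exceeds the floor total 10 by 264, so at most ⌊264/48⌋ = 5 exceed 48, and at least 5 are ≤ 48.
Exactly 5 works: 5 values at 1 and 5 at 49 total 250; raise one of the low values by 24 (still ≤ 48) to hit 274.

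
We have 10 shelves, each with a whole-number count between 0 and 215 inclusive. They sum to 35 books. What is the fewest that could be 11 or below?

8

Let j be the number exceeding 11. Then the total is ≥ 12·j + 0·(10 − j) = 0 + 12j.
So 12j ≤ 35 and j ≤ 2; hence at least 10 − 2 = 8 are ≤ 11.
Exactly 8 works: 8 values at 0 and 2 at 12 total 24; raise one of the low values by 11 (still ≤ 11) to hit 35.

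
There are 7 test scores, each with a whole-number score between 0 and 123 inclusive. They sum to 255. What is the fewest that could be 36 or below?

Let j be the number exceeding 36. Then the total is ≥ 37·j + 0·(7 − j) = 0 + 37j.
So 37j ≤ 255 and j ≤ 6; hence at least 7 − 6 = 1 are ≤ 36.
Exactly 1 works: 1 value at 0 and 6 at 37 total 222; raise one of the low values by 33 (still ≤ 36) to hit 255.

1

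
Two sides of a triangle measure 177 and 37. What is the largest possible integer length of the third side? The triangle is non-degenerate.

213

The third side must be less than 177 + 37 = 214.
The largest integer below 214 is 213.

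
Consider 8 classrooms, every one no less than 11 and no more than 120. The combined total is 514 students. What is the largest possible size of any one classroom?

Maximizing one value means minimizing the remaining 7.
The other 7 contribute at least 7 × 11 = 77, leaving at most 514 − 77 = 437.
But each classroom is capped at 120, so the maximum is 120.
Achievable: one at 120 and the other 7 totalling 394, which fits since 7 × 11 ≤ 394 ≤ 7 × 120.

120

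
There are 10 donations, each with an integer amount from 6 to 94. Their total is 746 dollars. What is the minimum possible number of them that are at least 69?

If only k of them are at least 69, the other 10 − k are at most 68, so the total is at most k·94 + (10 − k)·68.
This must reach 746, so k·94 + (10 − k)·68 ≥ 746, giving k ≥ 3.
Exactly 3 works: 3 values at 94 and 7 at 68 total 758; lower one of the high values by 12 (still ≥ 69) to hit 746.

3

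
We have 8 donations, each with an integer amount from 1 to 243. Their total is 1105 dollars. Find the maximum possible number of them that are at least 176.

6

If k of the values are ≥ 176, the total is ≥ 176k + 1(8 − k).
Setting 176k + 1(8 − k) ≤ 1105 gives 175k ≤ 1097, so k ≤ 6.
k = 6 is achieved by 6 values at 176 and 2 at 1, total 1058; add 47 to one value (staying below 176) to reach 1105.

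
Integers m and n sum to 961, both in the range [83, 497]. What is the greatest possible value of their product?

For a fixed sum, the product mn is largest when m and n are as close as possible.
Taking m = 480 and n = 481 (both in [83, 497]) gives mn = 230880.

230880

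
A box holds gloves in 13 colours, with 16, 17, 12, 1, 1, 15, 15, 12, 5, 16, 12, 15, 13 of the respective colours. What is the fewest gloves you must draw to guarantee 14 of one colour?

135

In the worst case you take as many as possible of each colour without reaching 14: 13 + 13 + 12 + 1 + 1 + 13 + 13 + 12 + 5 + 13 + 12 + 13 + 13 = 134.
The next one must give 14 of some colour, so 134 + 1 = 135.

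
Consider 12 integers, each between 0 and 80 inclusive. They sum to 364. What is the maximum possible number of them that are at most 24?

Suppose k of them are at most 24. Those contribute at most 24 each and the rest at most 80 each.
So the total is at most 24k + 80(12 − k) = 960 − 56k. This must still be ≥ 364, so k ≤ 10.
k = 10 is achieved by 10 values at 24 and 2 at 80, total 400; lower one of the 80's by 36 (still > 24) to reach 364.

10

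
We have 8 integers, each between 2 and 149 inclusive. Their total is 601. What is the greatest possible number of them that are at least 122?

Suppose k of them are at least 122. Those contribute at least 122 each and the other 8 − k at least 2 each.
So the total is at least 122k + 2(8 − k) = 16 + 120k. This must be ≤ 601, giving k ≤ 4.
k = 4 is achieved by 4 values at 122 and 4 at 2, total 496; add 105 to one value (staying below 122) to reach 601.

4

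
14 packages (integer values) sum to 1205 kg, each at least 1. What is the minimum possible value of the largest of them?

Some value must be at least ⌈1205/14⌉ = 87, since 14 × 86 = 1204 < 1205.
Achievable: 1 of them at 87 and 13 at 86 total 1205.

87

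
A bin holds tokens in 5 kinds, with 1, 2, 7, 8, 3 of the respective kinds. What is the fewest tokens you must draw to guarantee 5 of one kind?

15

In the worst case you take as many as possible of each kind without reaching 5: 1 + 2 + 4 + 4 + 3 = 14.
The next one must give 5 of some kind, so 14 + 1 = 15.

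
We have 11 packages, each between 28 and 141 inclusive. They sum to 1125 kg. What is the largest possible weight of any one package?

To make one package as large as possible, make the other 10 as small as possible.
The other 10 contribute at least 10 × 28 = 280, leaving at most 1125 − 280 = 845.
But each package is capped at 141, so the maximum is 141.
Achievable: one at 141 and the other 10 totalling 984, which fits since 10 × 28 ≤ 984 ≤ 10 × 141.

141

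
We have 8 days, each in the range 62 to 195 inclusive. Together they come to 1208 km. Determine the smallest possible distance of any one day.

Minimizing one value means maximizing the remaining 7.
The other 7 can take up 7 × 195 = 1365 ≥ 1208 − 62, so one day can sit at its floor of 62.
Achievable: one at 62 and the other 7 totalling 1146, which fits since 7 × 62 ≤ 1146 ≤ 7 × 195.

62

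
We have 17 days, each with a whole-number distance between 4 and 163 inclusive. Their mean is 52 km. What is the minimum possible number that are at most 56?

2

The total is 17 × 52 = 884.
Let j be the number exceeding 56. Then the total is ≥ 57·j + 4·(17 − j) = 68 + 53j.
So 53j ≤ 816 and j ≤ 15; hence at least 17 − 15 = 2 are ≤ 56.
Exactly 2 works: 2 values at 4 and 15 at 57 total 863; raise one of the low values by 21 (still ≤ 56) to hit 884.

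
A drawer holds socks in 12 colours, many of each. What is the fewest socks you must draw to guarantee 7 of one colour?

73

You could draw 6 of every colour without reaching 7 of any — 72 in all.
One more forces 7 of some colour, so 72 + 1 = 73.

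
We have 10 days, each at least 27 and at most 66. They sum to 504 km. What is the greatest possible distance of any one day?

Maximizing one value means minimizing the remaining 9.
The other 9 contribute at least 9 × 27 = 243, leaving at most 504 − 243 = 261.
But each day is capped at 66, so the maximum is 66.
Achievable: one at 66 and the other 9 totalling 438, which fits since 9 × 27 ≤ 438 ≤ 9 × 66.

66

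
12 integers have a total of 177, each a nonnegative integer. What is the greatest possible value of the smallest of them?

14

The average is 177/12 < 15, so some value is ≤ 14.
Equality holds with 3 values of 14 and 9 values of 15.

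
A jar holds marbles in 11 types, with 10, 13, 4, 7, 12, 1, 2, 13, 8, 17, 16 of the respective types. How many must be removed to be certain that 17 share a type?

In the worst case you take as many as possible of each type without reaching 17: 10 + 13 + 4 + 7 + 12 + 1 + 2 + 13 + 8 + 16 + 16 = 102.
The next one must give 17 of some type, so 102 + 1 = 103.

103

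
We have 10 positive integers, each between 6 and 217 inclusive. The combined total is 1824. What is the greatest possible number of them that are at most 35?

Suppose k of them are at most 35. Those contribute at most 35 each and the rest at most 217 each.
So the total is at most 35k + 217(10 − k) = 2170 − 182k. This must still be ≥ 1824, so k ≤ 1.
k = 1 is achieved by 1 value at 35 and 9 at 217, total 1988; lower one of the 217's by 164 (still > 35) to reach 1824.

1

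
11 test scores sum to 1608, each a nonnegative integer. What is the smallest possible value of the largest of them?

147

The 11 values sum to 1608, so their maximum is at least ⌈1608/11⌉ = 147.
Equality holds with 2 values of 147 and 9 values of 146.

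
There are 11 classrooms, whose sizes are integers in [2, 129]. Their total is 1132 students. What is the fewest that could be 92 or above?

Each value short of 92 is at most 91, costing at least 129 − 91 = 38 against the maximum total of 1419.
We can afford to lose at most 1419 − 1132 = 287, so at most ⌊287/38⌋ = 7 fall short, and at least 4 are ≥ 92.
Exactly 4 works: 4 values at 129 and 7 at 91 total 1153; lower one of the high values by 21 (still ≥ 92) to hit 1132.

4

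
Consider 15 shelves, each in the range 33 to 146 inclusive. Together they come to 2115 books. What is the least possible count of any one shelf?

71

Minimizing one value means maximizing the remaining 14.
The other 14 contribute at most 14 × 146 = 2044, leaving at least 2115 − 2044 = 71.
Since 71 ≥ 33, this is achievable: one at 71 and 14 at 146.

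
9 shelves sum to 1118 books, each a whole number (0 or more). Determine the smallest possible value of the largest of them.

The average is 1118/9 > 124, so not all 9 can be 124 or less; the largest is ≥ 125.
Equality holds with 2 values of 125 and 7 values of 124.

125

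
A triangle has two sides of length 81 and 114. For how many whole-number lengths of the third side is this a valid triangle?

161

The triangle inequality gives |81 − 114| < c < 81 + 114, i.e. 33 < c < 195.
So c can be any integer from 34 to 194: 161 values.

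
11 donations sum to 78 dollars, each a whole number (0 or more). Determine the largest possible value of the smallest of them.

7

The 11 values sum to 78, so their minimum is at most ⌊78/11⌋ = 7.
Taking 10 copies of 7 and 1 copy of 8 gives exactly 78, so 7 is attained.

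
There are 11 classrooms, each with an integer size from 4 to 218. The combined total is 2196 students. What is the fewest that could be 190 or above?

5

Each value short of 190 is at most 189, costing at least 218 − 189 = 29 against the maximum total of 2398.
We can afford to lose at most 2398 − 2196 = 202, so at most ⌊202/29⌋ = 6 fall short, and at least 5 are ≥ 190.
Exactly 5 works: 5 values at 218 and 6 at 189 total 2224; lower one of the high values by 28 (still ≥ 190) to hit 2196.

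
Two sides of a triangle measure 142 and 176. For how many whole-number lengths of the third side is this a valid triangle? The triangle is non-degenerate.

The triangle inequality gives |142 − 176| < c < 142 + 176, i.e. 34 < c < 318.
So c can be any integer from 35 to 317: 283 values.

283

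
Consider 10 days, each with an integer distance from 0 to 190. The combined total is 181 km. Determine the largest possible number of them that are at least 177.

1

With k values at 177 or above and the rest at least 0, the sum is at least 0 + 177k.
Since the sum is 181, we need 177k ≤ 181, i.e. k ≤ 1.
k = 1 is achieved by 1 value at 177 and 9 at 0, total 177; add 4 to one value (staying below 177) to reach 181.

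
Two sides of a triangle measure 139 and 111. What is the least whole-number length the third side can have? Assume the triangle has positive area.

29

The third side must exceed |139 − 111| = 28.
The smallest integer above 28 is 29.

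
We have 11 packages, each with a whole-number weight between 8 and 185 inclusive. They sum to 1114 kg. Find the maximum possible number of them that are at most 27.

5

Each value at 27 or below falls at least 185 − 27 = 158 short of the ceiling 185.
The ceiling total is 11 × 185 = 2035, and we need 1114, so at most ⌊(2035 − 1114)/158⌋ = 5 can be that low.
k = 5 is achieved by 5 values at 27 and 6 at 185, total 1245; lower one of the 185's by 131 (still > 27) to reach 1114.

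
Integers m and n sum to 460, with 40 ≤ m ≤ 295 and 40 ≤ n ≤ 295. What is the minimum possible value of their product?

Since m + n is fixed, pushing one of them to its bound minimizes the product.
At the endpoint m = 165, n = 460 − 165 = 295, so mn = 165 × 295 = 48675.

48675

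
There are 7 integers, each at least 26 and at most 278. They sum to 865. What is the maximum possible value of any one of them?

To make one integer as large as possible, make the other 6 as small as possible.
The other 6 contribute at least 6 × 26 = 156, leaving at most 865 − 156 = 709.
But each integer is capped at 278, so the maximum is 278.
Achievable: one at 278 and the other 6 totalling 587, which fits since 6 × 26 ≤ 587 ≤ 6 × 278.

278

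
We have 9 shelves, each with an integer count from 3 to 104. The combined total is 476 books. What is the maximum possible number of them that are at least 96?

Suppose k of them are at least 96. Those contribute at least 96 each and the other 9 − k at least 3 each.
So the total is at least 96k + 3(9 − k) = 27 + 93k. This must be ≤ 476, giving k ≤ 4.
k = 4 is achieved by 4 values at 96 and 5 at 3, total 399; add 77 to one value (staying below 96) to reach 476.

4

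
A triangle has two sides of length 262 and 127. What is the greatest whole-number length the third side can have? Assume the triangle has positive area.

388

The third side must be less than 262 + 127 = 389.
The largest integer below 389 is 388.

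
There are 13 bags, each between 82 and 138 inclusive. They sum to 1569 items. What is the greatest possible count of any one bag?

To make one bag as large as possible, make the other 12 as small as possible.
The other 12 contribute at least 12 × 82 = 984, leaving at most 1569 − 984 = 585.
But each bag is capped at 138, so the maximum is 138.
Achievable: one at 138 and the other 12 totalling 1431, which fits since 12 × 82 ≤ 1431 ≤ 12 × 138.

138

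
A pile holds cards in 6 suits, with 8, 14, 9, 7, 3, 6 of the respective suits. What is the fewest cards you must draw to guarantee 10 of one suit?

43

In the worst case you take as many as possible of each suit without reaching 10: 8 + 9 + 9 + 7 + 3 + 6 = 42.
The next one must give 10 of some suit, so 42 + 1 = 43.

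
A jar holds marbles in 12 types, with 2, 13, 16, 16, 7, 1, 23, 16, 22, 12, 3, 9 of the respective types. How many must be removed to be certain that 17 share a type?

In the worst case you take as many as possible of each type without reaching 17: 2 + 13 + 16 + 16 + 7 + 1 + 16 + 16 + 16 + 12 + 3 + 9 = 127.
The next one must give 17 of some type, so 127 + 1 = 128.

128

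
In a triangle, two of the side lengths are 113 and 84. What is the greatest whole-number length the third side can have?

The third side must be less than 113 + 84 = 197.
The largest integer below 197 is 196.

196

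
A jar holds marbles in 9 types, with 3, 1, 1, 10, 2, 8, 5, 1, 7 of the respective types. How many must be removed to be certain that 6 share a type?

In the worst case you take as many as possible of each type without reaching 6: 3 + 1 + 1 + 5 + 2 + 5 + 5 + 1 + 5 = 28.
The next one must give 6 of some type, so 28 + 1 = 29.

29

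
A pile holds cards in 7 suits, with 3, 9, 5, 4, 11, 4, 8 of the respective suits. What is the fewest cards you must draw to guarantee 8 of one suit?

In the worst case you take as many as possible of each suit without reaching 8: 3 + 7 + 5 + 4 + 7 + 4 + 7 = 37.
The next one must give 8 of some suit, so 37 + 1 = 38.

38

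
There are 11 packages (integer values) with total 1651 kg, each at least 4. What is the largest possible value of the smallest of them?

150

If every one of the 11 were at least 151, the total would be at least 11 × 151 = 1661 > 1651.
Taking 10 copies of 150 and 1 copy of 151 gives exactly 1651, so 150 is attained.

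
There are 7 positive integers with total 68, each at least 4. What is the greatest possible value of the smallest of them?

The 7 values sum to 68, so their minimum is at most ⌊68/7⌋ = 9.
Taking 2 copies of 9 and 5 copies of 10 gives exactly 68, so 9 is attained.

9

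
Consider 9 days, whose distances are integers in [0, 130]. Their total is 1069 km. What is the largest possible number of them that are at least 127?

With k values at 127 or above and the rest at least 0, the sum is at least 0 + 127k.
Since the sum is 1069, we need 127k ≤ 1069, i.e. k ≤ 8.
k = 8 is achieved by 8 values at 127 and 1 at 0, total 1016; add 53 to one value (staying below 127) to reach 1069.

8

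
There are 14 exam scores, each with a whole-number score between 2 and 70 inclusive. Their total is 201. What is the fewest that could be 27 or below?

8

If only k of them are at most 27, the other 14 − k are at least 28, so the total is at least (14 − k)·28 + k·2.
This is ≤ 201, so (14 − k)·28 + 2k ≤ 201, which gives k ≥ 8.
Exactly 8 works: 8 values at 2 and 6 at 28 total 184; raise one of the low values by 17 (still ≤ 27) to hit 201.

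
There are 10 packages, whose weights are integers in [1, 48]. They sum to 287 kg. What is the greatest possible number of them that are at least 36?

7

Suppose k of them are at least 36. Those contribute at least 36 each and the other 10 − k at least 1 each.
So the total is at least 36k + 1(10 − k) = 10 + 35k. This must be ≤ 287, giving k ≤ 7.
k = 7 is achieved by 7 values at 36 and 3 at 1, total 255; add 32 to one value (staying below 36) to reach 287.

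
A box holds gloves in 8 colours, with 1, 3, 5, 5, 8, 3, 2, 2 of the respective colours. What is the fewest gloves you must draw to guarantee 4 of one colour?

21

In the worst case you take as many as possible of each colour without reaching 4: 1 + 3 + 3 + 3 + 3 + 3 + 2 + 2 = 20.
The next one must give 4 of some colour, so 20 + 1 = 21.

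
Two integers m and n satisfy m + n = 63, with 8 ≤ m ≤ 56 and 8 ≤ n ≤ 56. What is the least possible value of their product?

440

Since m + n is fixed, pushing one of them to its bound minimizes the product.
The extreme feasible split is m = 8, n = 55, giving mn = 440.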